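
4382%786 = 452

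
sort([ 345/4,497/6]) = [497/6,345/4] 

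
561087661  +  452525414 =1013613075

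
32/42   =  16/21 = 0.76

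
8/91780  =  2/22945 = 0.00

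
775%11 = 5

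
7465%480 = 265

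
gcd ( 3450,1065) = 15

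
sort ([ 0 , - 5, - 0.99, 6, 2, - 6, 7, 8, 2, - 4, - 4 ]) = [-6,-5,  -  4, - 4, - 0.99, 0,2, 2, 6,7, 8 ] 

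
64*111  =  7104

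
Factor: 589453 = 589453^1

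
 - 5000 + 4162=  - 838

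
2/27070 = 1/13535 = 0.00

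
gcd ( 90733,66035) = 1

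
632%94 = 68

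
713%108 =65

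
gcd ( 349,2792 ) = 349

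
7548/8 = 943 + 1/2 = 943.50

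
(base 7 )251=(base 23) 5J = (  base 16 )86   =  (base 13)a4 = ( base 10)134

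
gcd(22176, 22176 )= 22176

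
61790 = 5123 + 56667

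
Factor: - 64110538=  - 2^1*47^1*313^1*2179^1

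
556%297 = 259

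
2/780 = 1/390 = 0.00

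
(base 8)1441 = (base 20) 201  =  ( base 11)669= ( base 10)801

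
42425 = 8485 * 5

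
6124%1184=204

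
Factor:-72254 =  - 2^1*7^1*13^1*397^1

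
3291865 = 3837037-545172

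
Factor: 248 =2^3*31^1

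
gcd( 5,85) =5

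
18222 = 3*6074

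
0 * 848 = 0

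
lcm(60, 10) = 60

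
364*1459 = 531076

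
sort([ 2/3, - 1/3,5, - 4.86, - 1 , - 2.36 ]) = [ - 4.86, - 2.36,- 1,-1/3, 2/3,5] 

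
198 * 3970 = 786060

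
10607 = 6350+4257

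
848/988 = 212/247 =0.86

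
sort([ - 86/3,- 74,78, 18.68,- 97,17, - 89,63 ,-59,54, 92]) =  [ - 97, - 89, - 74 ,-59  , - 86/3,17,18.68, 54, 63, 78,92 ]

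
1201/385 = 1201/385 = 3.12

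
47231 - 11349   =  35882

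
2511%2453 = 58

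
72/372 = 6/31 =0.19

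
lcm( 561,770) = 39270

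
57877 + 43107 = 100984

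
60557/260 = 232+ 237/260 = 232.91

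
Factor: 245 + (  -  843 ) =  - 2^1 *13^1 *23^1 = -  598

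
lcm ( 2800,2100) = 8400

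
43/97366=43/97366 = 0.00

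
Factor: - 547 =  - 547^1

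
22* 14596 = 321112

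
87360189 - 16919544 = 70440645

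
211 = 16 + 195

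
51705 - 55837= - 4132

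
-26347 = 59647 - 85994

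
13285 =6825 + 6460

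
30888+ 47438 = 78326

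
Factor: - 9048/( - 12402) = 2^2*3^(-1 )*29^1*53^( - 1) =116/159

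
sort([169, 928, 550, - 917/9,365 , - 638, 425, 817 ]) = [ - 638, - 917/9,169, 365, 425, 550, 817, 928] 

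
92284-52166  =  40118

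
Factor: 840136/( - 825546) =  - 420068/412773 = -2^2*3^( - 1)*11^1*223^( - 1 )*617^( - 1)*9547^1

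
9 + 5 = 14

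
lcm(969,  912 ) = 15504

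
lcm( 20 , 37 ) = 740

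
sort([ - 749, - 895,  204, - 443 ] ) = [-895 , - 749,  -  443 , 204 ] 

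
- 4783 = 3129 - 7912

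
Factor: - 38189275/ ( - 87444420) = 2^ ( - 2)*3^(-1)*5^1*7^( - 4 )*607^( - 1 )*661^1*2311^1 = 7637855/17488884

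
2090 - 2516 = - 426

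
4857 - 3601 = 1256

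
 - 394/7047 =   -  1+6653/7047=- 0.06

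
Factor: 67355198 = 2^1 * 157^1 * 214507^1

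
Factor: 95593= 109^1*877^1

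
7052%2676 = 1700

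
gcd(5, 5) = 5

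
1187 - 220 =967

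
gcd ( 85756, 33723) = 1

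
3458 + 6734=10192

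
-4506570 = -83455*54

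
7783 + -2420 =5363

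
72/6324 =6/527=0.01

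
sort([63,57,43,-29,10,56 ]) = [ - 29,10,43,  56, 57,  63 ]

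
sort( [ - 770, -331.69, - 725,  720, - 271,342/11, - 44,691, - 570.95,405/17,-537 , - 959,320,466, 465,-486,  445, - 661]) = [ - 959,-770,-725, -661, - 570.95,  -  537, - 486, - 331.69 ,- 271,  -  44, 405/17 , 342/11, 320, 445, 465 , 466,691, 720] 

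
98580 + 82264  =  180844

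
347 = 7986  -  7639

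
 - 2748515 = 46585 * ( - 59 ) 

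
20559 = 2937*7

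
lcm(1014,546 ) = 7098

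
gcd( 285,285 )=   285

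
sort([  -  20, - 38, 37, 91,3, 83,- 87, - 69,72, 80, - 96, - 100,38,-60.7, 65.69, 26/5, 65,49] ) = [ - 100, - 96,-87, - 69,-60.7, - 38, - 20, 3,  26/5, 37,38, 49,65,65.69,72,80, 83,91] 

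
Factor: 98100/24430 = 2^1 * 3^2 * 5^1 * 7^( - 1)*109^1 * 349^( - 1)  =  9810/2443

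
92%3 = 2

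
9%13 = 9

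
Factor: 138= 2^1*3^1*23^1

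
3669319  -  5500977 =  - 1831658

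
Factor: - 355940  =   - 2^2*5^1*13^1*37^2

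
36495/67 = 544  +  47/67 = 544.70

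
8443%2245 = 1708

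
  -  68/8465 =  - 1 + 8397/8465 = -0.01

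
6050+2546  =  8596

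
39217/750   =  39217/750 = 52.29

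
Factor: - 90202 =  - 2^1*7^1*17^1*379^1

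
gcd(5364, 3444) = 12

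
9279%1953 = 1467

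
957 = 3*319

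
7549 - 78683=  - 71134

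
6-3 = 3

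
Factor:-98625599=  -19^1 *47^1*179^1*617^1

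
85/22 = 3  +  19/22 = 3.86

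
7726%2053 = 1567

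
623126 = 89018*7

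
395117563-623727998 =-228610435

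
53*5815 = 308195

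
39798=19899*2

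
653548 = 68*9611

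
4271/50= 4271/50  =  85.42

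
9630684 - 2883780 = 6746904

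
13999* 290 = 4059710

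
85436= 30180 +55256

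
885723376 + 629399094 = 1515122470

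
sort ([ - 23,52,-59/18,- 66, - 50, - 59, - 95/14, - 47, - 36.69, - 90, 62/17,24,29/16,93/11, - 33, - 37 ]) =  [ - 90, - 66,- 59, - 50, - 47, - 37  , - 36.69, - 33, - 23,- 95/14, - 59/18,29/16,62/17,93/11, 24, 52] 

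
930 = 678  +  252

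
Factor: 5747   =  7^1*821^1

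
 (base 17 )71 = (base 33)3L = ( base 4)1320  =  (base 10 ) 120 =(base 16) 78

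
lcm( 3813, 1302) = 53382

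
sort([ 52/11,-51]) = [ - 51,52/11]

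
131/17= 7 + 12/17 = 7.71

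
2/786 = 1/393= 0.00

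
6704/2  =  3352 = 3352.00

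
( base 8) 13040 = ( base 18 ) h8c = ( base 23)ag6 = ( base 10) 5664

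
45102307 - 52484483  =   - 7382176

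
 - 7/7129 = -7/7129=- 0.00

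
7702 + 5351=13053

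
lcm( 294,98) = 294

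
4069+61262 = 65331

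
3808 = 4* 952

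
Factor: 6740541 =3^2*23^1*32563^1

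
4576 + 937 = 5513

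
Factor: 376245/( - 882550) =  - 81/190 =- 2^ ( - 1)*3^4 * 5^ (- 1)*19^ ( - 1)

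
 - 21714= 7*(-3102)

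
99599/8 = 12449+7/8 = 12449.88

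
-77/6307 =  - 1  +  890/901 = -  0.01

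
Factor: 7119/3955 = 3^2 * 5^(-1) = 9/5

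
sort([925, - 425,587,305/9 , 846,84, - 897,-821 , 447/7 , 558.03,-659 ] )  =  [ - 897,  -  821, - 659, - 425,305/9,447/7,  84,558.03,587,846, 925]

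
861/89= 861/89= 9.67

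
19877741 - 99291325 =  - 79413584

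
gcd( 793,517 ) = 1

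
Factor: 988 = 2^2 * 13^1*19^1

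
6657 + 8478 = 15135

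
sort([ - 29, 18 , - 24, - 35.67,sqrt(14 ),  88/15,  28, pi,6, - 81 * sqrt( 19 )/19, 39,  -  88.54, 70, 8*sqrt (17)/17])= [- 88.54, - 35.67 ,-29,  -  24, - 81*sqrt ( 19 ) /19, 8*sqrt( 17 ) /17, pi , sqrt( 14 ), 88/15,6  ,  18, 28,39,70 ]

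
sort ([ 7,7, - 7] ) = [ - 7 , 7 , 7 ]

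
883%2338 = 883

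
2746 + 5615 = 8361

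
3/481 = 3/481 = 0.01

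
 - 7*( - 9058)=63406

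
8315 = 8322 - 7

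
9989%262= 33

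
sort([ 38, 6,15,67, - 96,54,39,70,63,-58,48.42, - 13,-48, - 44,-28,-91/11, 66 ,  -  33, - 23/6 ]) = [-96, - 58, - 48,  -  44, -33, - 28,- 13, - 91/11,  -  23/6,6,15,38,39, 48.42,54,  63 , 66, 67, 70 ] 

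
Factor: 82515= 3^1*5^1*5501^1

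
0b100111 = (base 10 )39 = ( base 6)103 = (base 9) 43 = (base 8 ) 47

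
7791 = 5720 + 2071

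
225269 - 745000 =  - 519731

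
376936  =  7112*53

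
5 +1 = 6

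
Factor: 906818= 2^1 * 11^1 * 47^1*877^1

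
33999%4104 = 1167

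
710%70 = 10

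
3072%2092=980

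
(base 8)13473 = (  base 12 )3537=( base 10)5947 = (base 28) 7gb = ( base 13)2926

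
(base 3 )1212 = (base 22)26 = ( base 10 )50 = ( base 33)1H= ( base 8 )62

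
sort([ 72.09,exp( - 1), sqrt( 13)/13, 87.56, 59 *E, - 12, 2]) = [ - 12, sqrt( 13 ) /13, exp( - 1 ) , 2, 72.09, 87.56, 59*E] 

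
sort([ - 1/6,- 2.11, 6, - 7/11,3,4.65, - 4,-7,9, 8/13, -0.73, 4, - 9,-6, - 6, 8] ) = [ -9 , - 7, -6, - 6, - 4, - 2.11,- 0.73, - 7/11, - 1/6,  8/13, 3,4, 4.65  ,  6, 8,9]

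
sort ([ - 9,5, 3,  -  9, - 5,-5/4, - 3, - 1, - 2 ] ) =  [ - 9, - 9,-5, - 3, - 2,-5/4, - 1, 3, 5]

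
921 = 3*307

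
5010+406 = 5416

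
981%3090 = 981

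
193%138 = 55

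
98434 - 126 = 98308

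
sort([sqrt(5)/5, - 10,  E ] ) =[ -10, sqrt(5)/5,E] 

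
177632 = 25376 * 7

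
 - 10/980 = -1+97/98=-0.01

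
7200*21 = 151200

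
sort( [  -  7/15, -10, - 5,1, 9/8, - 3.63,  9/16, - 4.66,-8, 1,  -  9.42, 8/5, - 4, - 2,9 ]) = [-10, - 9.42, - 8,-5, - 4.66  ,-4,-3.63, - 2,-7/15,9/16, 1, 1, 9/8, 8/5, 9]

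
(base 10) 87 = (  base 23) 3I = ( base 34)2j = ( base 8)127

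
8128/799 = 10 + 138/799 = 10.17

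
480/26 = 240/13 =18.46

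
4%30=4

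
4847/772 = 6 + 215/772 = 6.28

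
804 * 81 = 65124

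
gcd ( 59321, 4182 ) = 1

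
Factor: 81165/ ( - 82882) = - 2^( -1) * 3^1*5^1*  7^1*29^(-1)*773^1*1429^(- 1)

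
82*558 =45756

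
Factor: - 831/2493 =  - 3^( - 1) = - 1/3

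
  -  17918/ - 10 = 8959/5 = 1791.80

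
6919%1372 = 59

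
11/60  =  11/60 = 0.18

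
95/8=11 + 7/8 = 11.88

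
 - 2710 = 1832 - 4542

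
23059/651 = 35+274/651 = 35.42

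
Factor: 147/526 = 2^(-1)*3^1*7^2*263^(-1 ) 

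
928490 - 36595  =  891895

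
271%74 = 49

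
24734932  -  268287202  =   - 243552270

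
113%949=113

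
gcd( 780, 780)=780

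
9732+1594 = 11326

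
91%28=7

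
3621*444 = 1607724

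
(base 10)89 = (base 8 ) 131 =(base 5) 324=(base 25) 3e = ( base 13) 6B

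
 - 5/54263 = -1 + 54258/54263 = -0.00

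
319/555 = 319/555 = 0.57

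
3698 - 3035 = 663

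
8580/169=50+10/13= 50.77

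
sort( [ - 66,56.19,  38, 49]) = [ - 66,38, 49,56.19 ] 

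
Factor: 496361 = 71^1*6991^1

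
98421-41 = 98380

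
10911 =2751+8160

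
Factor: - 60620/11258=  - 2^1  *  5^1 * 7^1*13^(-1) = - 70/13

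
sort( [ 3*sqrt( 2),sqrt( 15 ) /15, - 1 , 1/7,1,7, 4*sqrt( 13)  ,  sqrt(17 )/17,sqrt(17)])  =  [ - 1, 1/7,sqrt( 17 ) /17, sqrt(15 ) /15,1,sqrt( 17 ), 3*sqrt(2), 7,4 *sqrt(13)]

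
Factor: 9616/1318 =2^3*601^1*659^( - 1 ) =4808/659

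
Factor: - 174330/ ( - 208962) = 745/893 = 5^1*19^( - 1)*47^( - 1 )*149^1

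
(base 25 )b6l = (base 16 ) 1B86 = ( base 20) hc6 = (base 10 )7046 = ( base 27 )9hq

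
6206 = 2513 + 3693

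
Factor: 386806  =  2^1* 7^2* 3947^1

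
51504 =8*6438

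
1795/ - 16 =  - 1795/16   =  -  112.19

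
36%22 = 14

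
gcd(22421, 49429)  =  1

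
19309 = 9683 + 9626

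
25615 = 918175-892560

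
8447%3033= 2381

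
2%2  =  0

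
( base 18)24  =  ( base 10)40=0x28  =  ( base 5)130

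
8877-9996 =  -1119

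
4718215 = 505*9343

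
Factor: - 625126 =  - 2^1*312563^1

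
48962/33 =1483 + 23/33= 1483.70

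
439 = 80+359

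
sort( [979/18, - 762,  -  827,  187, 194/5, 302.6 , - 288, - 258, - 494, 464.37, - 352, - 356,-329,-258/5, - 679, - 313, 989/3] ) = [ - 827, -762, - 679, - 494, - 356, - 352, - 329, - 313,-288, - 258, - 258/5, 194/5, 979/18,187,  302.6, 989/3,464.37]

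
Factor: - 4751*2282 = - 2^1*7^1*163^1*4751^1 = - 10841782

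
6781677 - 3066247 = 3715430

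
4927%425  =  252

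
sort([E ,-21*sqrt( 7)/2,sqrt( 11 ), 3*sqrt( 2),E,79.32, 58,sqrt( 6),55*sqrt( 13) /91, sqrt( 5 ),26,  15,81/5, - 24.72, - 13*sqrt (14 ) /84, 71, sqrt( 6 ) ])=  [ -21*sqrt(7)/2, - 24.72, - 13*sqrt(14)/84, 55*sqrt( 13 ) /91,sqrt ( 5), sqrt( 6), sqrt( 6 ),E, E , sqrt( 11),3*sqrt( 2),15,81/5, 26 , 58, 71,79.32 ] 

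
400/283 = 1 + 117/283 = 1.41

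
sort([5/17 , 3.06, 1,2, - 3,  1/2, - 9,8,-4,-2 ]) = [-9 ,-4, - 3, - 2, 5/17 , 1/2,1,2, 3.06, 8] 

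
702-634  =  68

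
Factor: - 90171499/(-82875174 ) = 2^ ( - 1)*3^ (-1 )*11^2*251^1*1879^ (-1 )*2969^1*7351^(-1)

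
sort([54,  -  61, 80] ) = [- 61,54,80]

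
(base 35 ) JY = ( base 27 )po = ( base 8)1273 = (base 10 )699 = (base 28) or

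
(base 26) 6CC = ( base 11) 3322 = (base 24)7EC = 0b1000100011100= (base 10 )4380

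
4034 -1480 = 2554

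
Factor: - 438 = - 2^1*3^1 * 73^1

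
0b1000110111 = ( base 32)hn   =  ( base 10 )567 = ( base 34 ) gn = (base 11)476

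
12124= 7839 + 4285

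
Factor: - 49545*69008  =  -3419001360 = -2^4 * 3^3*5^1* 19^1 * 227^1 * 367^1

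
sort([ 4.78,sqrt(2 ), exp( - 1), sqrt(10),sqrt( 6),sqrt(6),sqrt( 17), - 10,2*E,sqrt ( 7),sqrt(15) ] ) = [ - 10, exp( - 1 ),sqrt( 2),sqrt( 6),sqrt(6 ) , sqrt ( 7 ),sqrt(10 ),sqrt(15 ),sqrt(17),4.78,2*E] 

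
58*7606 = 441148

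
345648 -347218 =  - 1570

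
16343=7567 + 8776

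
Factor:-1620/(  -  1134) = 10/7 = 2^1 * 5^1*7^( - 1 ) 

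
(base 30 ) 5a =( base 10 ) 160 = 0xa0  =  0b10100000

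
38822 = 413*94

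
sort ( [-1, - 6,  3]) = [-6, - 1,3]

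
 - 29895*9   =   - 269055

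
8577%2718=423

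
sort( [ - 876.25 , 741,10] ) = [ - 876.25,10,741]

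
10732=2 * 5366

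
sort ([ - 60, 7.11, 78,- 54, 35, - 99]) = [ -99,-60,- 54, 7.11, 35,78 ]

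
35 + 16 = 51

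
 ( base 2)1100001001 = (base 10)777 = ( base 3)1001210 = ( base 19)22h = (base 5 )11102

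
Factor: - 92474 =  - 2^1*46237^1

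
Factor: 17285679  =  3^2  *  1920631^1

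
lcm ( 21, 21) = 21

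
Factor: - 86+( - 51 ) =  - 137^1 = -  137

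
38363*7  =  268541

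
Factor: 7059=3^1*13^1*181^1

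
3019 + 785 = 3804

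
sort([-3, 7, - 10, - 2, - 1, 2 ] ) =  [- 10, - 3, - 2, - 1,  2,  7 ]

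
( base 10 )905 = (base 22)1j3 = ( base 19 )29C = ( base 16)389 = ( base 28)149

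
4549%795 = 574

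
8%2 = 0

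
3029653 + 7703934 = 10733587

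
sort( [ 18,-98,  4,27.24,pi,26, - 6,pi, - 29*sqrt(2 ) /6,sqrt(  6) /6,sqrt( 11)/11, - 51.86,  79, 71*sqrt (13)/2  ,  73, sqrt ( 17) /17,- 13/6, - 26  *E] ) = [ - 98, - 26*E, - 51.86,  -  29*sqrt(2 ) /6,-6,- 13/6, sqrt(17 )/17, sqrt( 11 )/11,sqrt(6)/6, pi,pi, 4, 18,26,27.24,73, 79, 71*sqrt( 13)/2] 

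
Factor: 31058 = 2^1*53^1*293^1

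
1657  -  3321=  - 1664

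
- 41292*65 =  - 2683980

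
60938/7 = 60938/7  =  8705.43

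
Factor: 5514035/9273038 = 2^(-1)*5^1*17^1*64871^1*4636519^( - 1) 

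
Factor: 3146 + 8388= 2^1 * 73^1*79^1=11534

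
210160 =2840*74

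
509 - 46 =463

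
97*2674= 259378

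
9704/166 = 4852/83 = 58.46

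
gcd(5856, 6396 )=12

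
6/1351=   6/1351 = 0.00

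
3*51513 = 154539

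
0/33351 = 0 = 0.00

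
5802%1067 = 467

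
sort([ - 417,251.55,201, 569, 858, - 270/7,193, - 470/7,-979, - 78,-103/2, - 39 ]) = [-979,  -  417,  -  78 ,  -  470/7 , - 103/2, - 39,-270/7,193,201, 251.55  ,  569,858] 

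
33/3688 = 33/3688 = 0.01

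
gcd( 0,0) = 0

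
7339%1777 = 231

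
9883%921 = 673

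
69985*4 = 279940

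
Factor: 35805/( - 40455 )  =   - 3^( - 1 )*7^1*11^1*29^( - 1) = - 77/87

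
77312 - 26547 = 50765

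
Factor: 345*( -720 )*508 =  - 2^6*3^3 * 5^2*23^1*127^1 = - 126187200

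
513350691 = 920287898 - 406937207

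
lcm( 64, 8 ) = 64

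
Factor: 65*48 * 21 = 2^4*3^2*5^1 * 7^1*13^1=65520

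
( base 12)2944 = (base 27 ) 6FP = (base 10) 4804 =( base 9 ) 6527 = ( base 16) 12C4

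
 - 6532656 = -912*7163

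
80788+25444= 106232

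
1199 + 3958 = 5157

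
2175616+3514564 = 5690180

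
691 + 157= 848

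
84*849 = 71316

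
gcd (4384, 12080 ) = 16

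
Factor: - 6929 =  - 13^2*41^1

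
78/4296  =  13/716 = 0.02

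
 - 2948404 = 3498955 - 6447359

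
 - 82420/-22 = 41210/11 = 3746.36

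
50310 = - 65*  ( - 774) 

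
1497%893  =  604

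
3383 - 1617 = 1766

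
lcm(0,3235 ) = 0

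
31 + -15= 16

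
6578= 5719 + 859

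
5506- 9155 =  - 3649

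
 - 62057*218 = - 13528426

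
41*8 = 328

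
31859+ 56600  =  88459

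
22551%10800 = 951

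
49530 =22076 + 27454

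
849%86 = 75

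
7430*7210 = 53570300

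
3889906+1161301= 5051207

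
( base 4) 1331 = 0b1111101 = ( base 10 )125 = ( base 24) 55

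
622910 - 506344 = 116566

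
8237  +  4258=12495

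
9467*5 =47335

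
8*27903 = 223224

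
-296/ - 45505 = 296/45505 = 0.01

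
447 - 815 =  - 368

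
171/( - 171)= -1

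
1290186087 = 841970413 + 448215674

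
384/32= 12=12.00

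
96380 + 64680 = 161060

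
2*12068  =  24136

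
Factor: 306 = 2^1*3^2*17^1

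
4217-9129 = -4912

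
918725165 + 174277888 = 1093003053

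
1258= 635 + 623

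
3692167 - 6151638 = -2459471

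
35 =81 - 46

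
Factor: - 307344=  - 2^4* 3^1 *19^1*337^1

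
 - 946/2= - 473 = - 473.00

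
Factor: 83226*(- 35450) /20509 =  -  2950361700/20509 = - 2^2 * 3^1 *5^2 *11^1 * 13^1*97^1  *709^1*20509^(-1)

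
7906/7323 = 7906/7323 = 1.08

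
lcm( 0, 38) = 0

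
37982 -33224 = 4758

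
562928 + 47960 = 610888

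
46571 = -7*(- 6653) 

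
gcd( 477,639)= 9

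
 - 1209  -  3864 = -5073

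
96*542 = 52032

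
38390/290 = 132 + 11/29 = 132.38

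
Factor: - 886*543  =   - 481098 = -  2^1*3^1*181^1*443^1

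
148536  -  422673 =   -  274137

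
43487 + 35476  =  78963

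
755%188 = 3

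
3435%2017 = 1418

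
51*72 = 3672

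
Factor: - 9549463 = -7^3*11^1*2531^1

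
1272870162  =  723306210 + 549563952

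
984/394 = 2 + 98/197=   2.50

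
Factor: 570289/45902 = 2^( - 1)* 59^( - 1 )*61^1* 389^(- 1)*9349^1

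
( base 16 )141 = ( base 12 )229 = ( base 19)gh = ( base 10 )321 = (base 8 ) 501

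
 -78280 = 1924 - 80204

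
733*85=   62305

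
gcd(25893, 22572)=27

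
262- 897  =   - 635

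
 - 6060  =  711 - 6771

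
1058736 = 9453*112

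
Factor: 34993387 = 11^1 * 13^1*107^1*2287^1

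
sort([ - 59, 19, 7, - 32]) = [ - 59, - 32,7, 19]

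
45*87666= 3944970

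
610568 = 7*87224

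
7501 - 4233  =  3268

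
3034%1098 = 838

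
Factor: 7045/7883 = 5^1*1409^1*7883^( - 1)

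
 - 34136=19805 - 53941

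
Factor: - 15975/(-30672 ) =2^( - 4 ) * 3^( - 1 ) * 5^2 = 25/48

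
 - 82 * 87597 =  - 7182954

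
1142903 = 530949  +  611954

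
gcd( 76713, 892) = 1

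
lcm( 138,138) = 138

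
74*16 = 1184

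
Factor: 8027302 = 2^1*4013651^1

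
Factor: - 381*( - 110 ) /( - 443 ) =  - 2^1*3^1*5^1*11^1 *127^1 * 443^( - 1) = - 41910/443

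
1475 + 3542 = 5017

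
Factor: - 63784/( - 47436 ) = 2^1* 3^( - 1)*7^1*17^1*59^ ( - 1) = 238/177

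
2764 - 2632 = 132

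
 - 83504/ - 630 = 41752/315= 132.55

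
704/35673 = 64/3243 = 0.02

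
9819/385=9819/385= 25.50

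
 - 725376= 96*( - 7556 )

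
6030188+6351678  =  12381866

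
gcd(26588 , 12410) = 34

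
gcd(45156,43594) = 142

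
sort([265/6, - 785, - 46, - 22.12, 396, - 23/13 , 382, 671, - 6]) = [-785, - 46, - 22.12, - 6, - 23/13, 265/6,382, 396,671 ]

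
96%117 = 96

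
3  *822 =2466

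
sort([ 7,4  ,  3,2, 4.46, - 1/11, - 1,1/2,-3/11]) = [ - 1,-3/11,  -  1/11, 1/2,  2,  3,4,4.46,  7]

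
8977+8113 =17090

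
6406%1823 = 937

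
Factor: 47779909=2851^1 * 16759^1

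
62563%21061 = 20441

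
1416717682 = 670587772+746129910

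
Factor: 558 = 2^1*3^2*31^1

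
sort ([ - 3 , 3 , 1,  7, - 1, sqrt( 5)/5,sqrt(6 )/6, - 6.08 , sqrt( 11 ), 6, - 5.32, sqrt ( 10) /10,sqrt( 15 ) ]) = [ - 6.08, - 5.32, - 3, - 1,sqrt( 10 ) /10,sqrt(6)/6, sqrt(5)/5,1, 3 , sqrt( 11), sqrt(15),  6 , 7]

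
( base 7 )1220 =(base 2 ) 111000111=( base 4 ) 13013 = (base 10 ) 455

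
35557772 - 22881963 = 12675809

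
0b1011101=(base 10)93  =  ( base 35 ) 2N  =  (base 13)72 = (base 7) 162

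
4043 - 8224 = - 4181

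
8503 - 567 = 7936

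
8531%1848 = 1139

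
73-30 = 43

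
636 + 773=1409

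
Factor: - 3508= - 2^2 * 877^1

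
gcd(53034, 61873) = 8839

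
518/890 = 259/445 = 0.58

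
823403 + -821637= 1766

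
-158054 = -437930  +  279876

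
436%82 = 26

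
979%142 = 127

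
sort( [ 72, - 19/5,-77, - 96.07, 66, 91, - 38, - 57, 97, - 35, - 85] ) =[ - 96.07, - 85, - 77, - 57, - 38,-35,  -  19/5,66, 72,  91 , 97 ] 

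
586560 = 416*1410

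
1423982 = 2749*518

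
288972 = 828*349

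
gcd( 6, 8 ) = 2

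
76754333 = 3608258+73146075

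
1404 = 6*234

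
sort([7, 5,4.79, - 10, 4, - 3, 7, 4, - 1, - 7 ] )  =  [ - 10, - 7, - 3, - 1,  4, 4,4.79, 5,  7,  7]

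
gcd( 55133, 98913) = 1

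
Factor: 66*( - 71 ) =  - 2^1*3^1*11^1*71^1 = - 4686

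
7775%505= 200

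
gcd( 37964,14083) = 1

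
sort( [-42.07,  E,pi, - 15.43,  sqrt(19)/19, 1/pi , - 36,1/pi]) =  [ - 42.07, - 36,-15.43 , sqrt (19 ) /19, 1/pi,  1/pi, E,pi] 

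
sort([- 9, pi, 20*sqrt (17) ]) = [  -  9,  pi, 20*sqrt(17) ]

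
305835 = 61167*5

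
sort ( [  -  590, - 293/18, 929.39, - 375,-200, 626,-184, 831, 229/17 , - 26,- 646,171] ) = [ - 646, - 590, - 375,  -  200, - 184, - 26, - 293/18, 229/17, 171,626,831,929.39]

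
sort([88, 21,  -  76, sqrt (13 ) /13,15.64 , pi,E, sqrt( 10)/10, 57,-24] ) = [ - 76,-24,sqrt( 13)/13, sqrt(10) /10, E, pi, 15.64, 21 , 57 , 88 ] 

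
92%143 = 92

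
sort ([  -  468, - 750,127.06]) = [ - 750,  -  468, 127.06]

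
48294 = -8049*( - 6 ) 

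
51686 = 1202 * 43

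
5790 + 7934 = 13724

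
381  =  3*127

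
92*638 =58696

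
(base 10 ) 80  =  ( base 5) 310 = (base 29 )2m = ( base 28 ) 2O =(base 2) 1010000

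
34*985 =33490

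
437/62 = 7 + 3/62 = 7.05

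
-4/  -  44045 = 4/44045   =  0.00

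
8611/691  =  12 +319/691 = 12.46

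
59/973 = 59/973 = 0.06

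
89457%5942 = 327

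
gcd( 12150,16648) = 2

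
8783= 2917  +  5866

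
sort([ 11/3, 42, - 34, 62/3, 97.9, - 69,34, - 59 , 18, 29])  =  [ - 69, - 59, - 34, 11/3, 18, 62/3, 29, 34, 42, 97.9] 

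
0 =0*264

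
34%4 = 2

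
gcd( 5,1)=1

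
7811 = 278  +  7533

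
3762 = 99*38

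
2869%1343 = 183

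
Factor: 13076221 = 479^1*27299^1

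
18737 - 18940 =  - 203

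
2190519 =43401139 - 41210620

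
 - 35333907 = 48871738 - 84205645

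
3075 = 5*615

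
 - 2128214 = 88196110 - 90324324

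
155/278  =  155/278  =  0.56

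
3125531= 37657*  83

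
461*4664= 2150104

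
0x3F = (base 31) 21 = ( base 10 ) 63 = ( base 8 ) 77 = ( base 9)70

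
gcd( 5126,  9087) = 233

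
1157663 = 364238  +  793425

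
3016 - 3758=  - 742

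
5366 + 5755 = 11121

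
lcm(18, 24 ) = 72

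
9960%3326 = 3308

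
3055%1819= 1236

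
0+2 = 2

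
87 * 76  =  6612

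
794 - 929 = -135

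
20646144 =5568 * 3708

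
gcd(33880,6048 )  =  56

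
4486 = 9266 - 4780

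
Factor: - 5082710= - 2^1* 5^1 * 508271^1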